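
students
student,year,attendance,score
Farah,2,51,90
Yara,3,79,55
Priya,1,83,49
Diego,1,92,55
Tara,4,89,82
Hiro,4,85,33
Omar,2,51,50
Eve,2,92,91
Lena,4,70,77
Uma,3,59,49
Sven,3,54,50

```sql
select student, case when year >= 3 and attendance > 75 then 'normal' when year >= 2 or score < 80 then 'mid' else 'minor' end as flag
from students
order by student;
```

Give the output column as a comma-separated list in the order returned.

student=Diego: year >= 2 or score < 80 → mid
student=Eve: year >= 2 or score < 80 → mid
student=Farah: year >= 2 or score < 80 → mid
student=Hiro: year >= 3 and attendance > 75 → normal
student=Lena: year >= 2 or score < 80 → mid
student=Omar: year >= 2 or score < 80 → mid
student=Priya: year >= 2 or score < 80 → mid
student=Sven: year >= 2 or score < 80 → mid
student=Tara: year >= 3 and attendance > 75 → normal
student=Uma: year >= 2 or score < 80 → mid
student=Yara: year >= 3 and attendance > 75 → normal

mid, mid, mid, normal, mid, mid, mid, mid, normal, mid, normal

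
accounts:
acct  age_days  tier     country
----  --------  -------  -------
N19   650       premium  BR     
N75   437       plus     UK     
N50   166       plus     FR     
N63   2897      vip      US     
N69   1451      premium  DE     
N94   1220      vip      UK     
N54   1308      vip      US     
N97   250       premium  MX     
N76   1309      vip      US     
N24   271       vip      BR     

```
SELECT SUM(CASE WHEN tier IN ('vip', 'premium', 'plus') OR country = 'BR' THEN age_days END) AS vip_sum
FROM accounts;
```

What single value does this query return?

9959

acct=N19: ✓ → 650
acct=N75: ✓ → 437
acct=N50: ✓ → 166
acct=N63: ✓ → 2897
acct=N69: ✓ → 1451
acct=N94: ✓ → 1220
acct=N54: ✓ → 1308
acct=N97: ✓ → 250
acct=N76: ✓ → 1309
acct=N24: ✓ → 271
vip_sum = 650 + 437 + 166 + 2897 + 1451 + 1220 + 1308 + 250 + 1309 + 271 = 9959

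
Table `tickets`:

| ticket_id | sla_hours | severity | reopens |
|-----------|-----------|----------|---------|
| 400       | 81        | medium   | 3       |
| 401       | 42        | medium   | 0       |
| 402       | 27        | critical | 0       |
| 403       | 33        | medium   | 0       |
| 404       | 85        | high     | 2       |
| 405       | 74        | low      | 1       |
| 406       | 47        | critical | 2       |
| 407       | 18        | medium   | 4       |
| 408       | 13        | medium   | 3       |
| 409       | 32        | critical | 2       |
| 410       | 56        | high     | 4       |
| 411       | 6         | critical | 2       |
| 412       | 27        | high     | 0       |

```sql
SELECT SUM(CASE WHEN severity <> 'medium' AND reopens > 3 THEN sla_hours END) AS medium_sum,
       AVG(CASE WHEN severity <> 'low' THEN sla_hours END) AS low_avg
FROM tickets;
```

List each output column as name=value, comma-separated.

[medium_sum: severity <> 'medium' AND reopens > 3]
ticket_id=400: ✗
ticket_id=401: ✗
ticket_id=402: ✗
ticket_id=403: ✗
ticket_id=404: ✗
ticket_id=405: ✗
ticket_id=406: ✗
ticket_id=407: ✗
ticket_id=408: ✗
ticket_id=409: ✗
ticket_id=410: ✓ → 56
ticket_id=411: ✗
ticket_id=412: ✗
medium_sum = 56
—
[low_avg: severity <> 'low']
ticket_id=400: ✓ → 81
ticket_id=401: ✓ → 42
ticket_id=402: ✓ → 27
ticket_id=403: ✓ → 33
ticket_id=404: ✓ → 85
ticket_id=405: ✗
ticket_id=406: ✓ → 47
ticket_id=407: ✓ → 18
ticket_id=408: ✓ → 13
ticket_id=409: ✓ → 32
ticket_id=410: ✓ → 56
ticket_id=411: ✓ → 6
ticket_id=412: ✓ → 27
low_avg = (81 + 42 + 27 + 33 + 85 + 47 + 18 + 13 + 32 + 56 + 6 + 27) / 12 = 38.9166666667

medium_sum=56, low_avg=38.9166666667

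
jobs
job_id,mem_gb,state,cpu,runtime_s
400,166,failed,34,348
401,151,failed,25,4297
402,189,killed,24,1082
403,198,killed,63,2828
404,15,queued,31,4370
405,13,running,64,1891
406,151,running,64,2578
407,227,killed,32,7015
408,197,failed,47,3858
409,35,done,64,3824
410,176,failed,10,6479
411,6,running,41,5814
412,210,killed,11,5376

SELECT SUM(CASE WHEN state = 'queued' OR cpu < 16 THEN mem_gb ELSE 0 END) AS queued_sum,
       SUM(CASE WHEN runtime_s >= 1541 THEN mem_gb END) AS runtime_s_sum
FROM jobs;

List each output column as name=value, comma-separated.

queued_sum=401, runtime_s_sum=1379

[queued_sum: state = 'queued' OR cpu < 16]
job_id=400: ✗
job_id=401: ✗
job_id=402: ✗
job_id=403: ✗
job_id=404: ✓ → 15
job_id=405: ✗
job_id=406: ✗
job_id=407: ✗
job_id=408: ✗
job_id=409: ✗
job_id=410: ✓ → 176
job_id=411: ✗
job_id=412: ✓ → 210
queued_sum = 15 + 176 + 210 = 401
—
[runtime_s_sum: runtime_s >= 1541]
job_id=400: ✗
job_id=401: ✓ → 151
job_id=402: ✗
job_id=403: ✓ → 198
job_id=404: ✓ → 15
job_id=405: ✓ → 13
job_id=406: ✓ → 151
job_id=407: ✓ → 227
job_id=408: ✓ → 197
job_id=409: ✓ → 35
job_id=410: ✓ → 176
job_id=411: ✓ → 6
job_id=412: ✓ → 210
runtime_s_sum = 151 + 198 + 15 + 13 + 151 + 227 + 197 + 35 + 176 + 6 + 210 = 1379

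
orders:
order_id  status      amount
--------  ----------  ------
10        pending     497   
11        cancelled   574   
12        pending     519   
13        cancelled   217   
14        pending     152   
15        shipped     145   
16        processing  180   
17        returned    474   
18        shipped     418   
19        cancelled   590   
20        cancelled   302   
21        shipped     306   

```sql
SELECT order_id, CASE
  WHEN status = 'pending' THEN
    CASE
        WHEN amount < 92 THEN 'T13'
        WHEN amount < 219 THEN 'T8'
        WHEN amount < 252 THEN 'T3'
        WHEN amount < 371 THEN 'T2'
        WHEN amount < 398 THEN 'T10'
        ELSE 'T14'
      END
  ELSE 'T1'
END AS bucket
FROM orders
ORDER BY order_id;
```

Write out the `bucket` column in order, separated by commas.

T14, T1, T14, T1, T8, T1, T1, T1, T1, T1, T1, T1

order_id=10: status='pending' → inner[ELSE] → T14
order_id=11: status='cancelled' → outer ELSE → T1
order_id=12: status='pending' → inner[ELSE] → T14
order_id=13: status='cancelled' → outer ELSE → T1
order_id=14: status='pending' → inner[amount < 219] → T8
order_id=15: status='shipped' → outer ELSE → T1
order_id=16: status='processing' → outer ELSE → T1
order_id=17: status='returned' → outer ELSE → T1
order_id=18: status='shipped' → outer ELSE → T1
order_id=19: status='cancelled' → outer ELSE → T1
order_id=20: status='cancelled' → outer ELSE → T1
order_id=21: status='shipped' → outer ELSE → T1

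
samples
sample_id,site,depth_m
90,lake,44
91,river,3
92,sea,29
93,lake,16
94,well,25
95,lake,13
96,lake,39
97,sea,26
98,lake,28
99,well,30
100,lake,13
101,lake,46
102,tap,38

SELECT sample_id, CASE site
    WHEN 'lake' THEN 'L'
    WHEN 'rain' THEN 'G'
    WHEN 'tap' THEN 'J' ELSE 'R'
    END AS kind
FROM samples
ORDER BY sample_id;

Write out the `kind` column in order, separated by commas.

sample_id=90: site='lake' → L
sample_id=91: ELSE → R
sample_id=92: ELSE → R
sample_id=93: site='lake' → L
sample_id=94: ELSE → R
sample_id=95: site='lake' → L
sample_id=96: site='lake' → L
sample_id=97: ELSE → R
sample_id=98: site='lake' → L
sample_id=99: ELSE → R
sample_id=100: site='lake' → L
sample_id=101: site='lake' → L
sample_id=102: site='tap' → J

L, R, R, L, R, L, L, R, L, R, L, L, J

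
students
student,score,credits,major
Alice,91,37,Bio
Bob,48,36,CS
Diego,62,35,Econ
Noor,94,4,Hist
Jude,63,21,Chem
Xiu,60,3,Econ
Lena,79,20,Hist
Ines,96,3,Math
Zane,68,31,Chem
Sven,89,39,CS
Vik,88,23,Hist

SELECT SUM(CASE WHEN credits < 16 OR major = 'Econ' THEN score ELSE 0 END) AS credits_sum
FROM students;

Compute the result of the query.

312

student=Alice: ✗
student=Bob: ✗
student=Diego: ✓ → 62
student=Noor: ✓ → 94
student=Jude: ✗
student=Xiu: ✓ → 60
student=Lena: ✗
student=Ines: ✓ → 96
student=Zane: ✗
student=Sven: ✗
student=Vik: ✗
credits_sum = 62 + 94 + 60 + 96 = 312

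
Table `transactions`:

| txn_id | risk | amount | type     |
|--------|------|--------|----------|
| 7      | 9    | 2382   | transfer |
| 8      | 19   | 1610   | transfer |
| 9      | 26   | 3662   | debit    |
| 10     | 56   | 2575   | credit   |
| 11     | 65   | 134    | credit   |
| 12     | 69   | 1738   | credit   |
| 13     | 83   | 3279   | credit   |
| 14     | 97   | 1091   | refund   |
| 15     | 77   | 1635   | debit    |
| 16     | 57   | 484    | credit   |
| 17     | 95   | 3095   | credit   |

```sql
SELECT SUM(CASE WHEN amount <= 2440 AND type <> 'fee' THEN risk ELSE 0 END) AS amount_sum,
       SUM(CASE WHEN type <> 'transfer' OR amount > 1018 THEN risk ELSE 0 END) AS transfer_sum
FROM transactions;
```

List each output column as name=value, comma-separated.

amount_sum=393, transfer_sum=653

[amount_sum: amount <= 2440 AND type <> 'fee']
txn_id=7: ✓ → 9
txn_id=8: ✓ → 19
txn_id=9: ✗
txn_id=10: ✗
txn_id=11: ✓ → 65
txn_id=12: ✓ → 69
txn_id=13: ✗
txn_id=14: ✓ → 97
txn_id=15: ✓ → 77
txn_id=16: ✓ → 57
txn_id=17: ✗
amount_sum = 9 + 19 + 65 + 69 + 97 + 77 + 57 = 393
—
[transfer_sum: type <> 'transfer' OR amount > 1018]
txn_id=7: ✓ → 9
txn_id=8: ✓ → 19
txn_id=9: ✓ → 26
txn_id=10: ✓ → 56
txn_id=11: ✓ → 65
txn_id=12: ✓ → 69
txn_id=13: ✓ → 83
txn_id=14: ✓ → 97
txn_id=15: ✓ → 77
txn_id=16: ✓ → 57
txn_id=17: ✓ → 95
transfer_sum = 9 + 19 + 26 + 56 + 65 + 69 + 83 + 97 + 77 + 57 + 95 = 653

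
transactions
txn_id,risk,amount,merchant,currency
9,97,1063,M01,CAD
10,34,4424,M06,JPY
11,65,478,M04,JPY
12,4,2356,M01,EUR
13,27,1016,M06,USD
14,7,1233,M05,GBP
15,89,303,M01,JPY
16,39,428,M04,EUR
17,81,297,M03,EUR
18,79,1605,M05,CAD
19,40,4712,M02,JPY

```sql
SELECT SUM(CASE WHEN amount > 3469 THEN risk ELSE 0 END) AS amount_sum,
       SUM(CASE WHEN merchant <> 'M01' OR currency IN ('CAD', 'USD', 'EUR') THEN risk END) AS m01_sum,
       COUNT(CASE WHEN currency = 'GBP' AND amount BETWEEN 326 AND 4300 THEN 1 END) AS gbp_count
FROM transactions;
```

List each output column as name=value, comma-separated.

amount_sum=74, m01_sum=473, gbp_count=1

[amount_sum: amount > 3469]
txn_id=9: ✗
txn_id=10: ✓ → 34
txn_id=11: ✗
txn_id=12: ✗
txn_id=13: ✗
txn_id=14: ✗
txn_id=15: ✗
txn_id=16: ✗
txn_id=17: ✗
txn_id=18: ✗
txn_id=19: ✓ → 40
amount_sum = 34 + 40 = 74
—
[m01_sum: merchant <> 'M01' OR currency IN ('CAD', 'USD', 'EUR')]
txn_id=9: ✓ → 97
txn_id=10: ✓ → 34
txn_id=11: ✓ → 65
txn_id=12: ✓ → 4
txn_id=13: ✓ → 27
txn_id=14: ✓ → 7
txn_id=15: ✗
txn_id=16: ✓ → 39
txn_id=17: ✓ → 81
txn_id=18: ✓ → 79
txn_id=19: ✓ → 40
m01_sum = 97 + 34 + 65 + 4 + 27 + 7 + 39 + 81 + 79 + 40 = 473
—
[gbp_count: currency = 'GBP' AND amount BETWEEN 326 AND 4300]
txn_id=9: ✗
txn_id=10: ✗
txn_id=11: ✗
txn_id=12: ✗
txn_id=13: ✗
txn_id=14: ✓ → 1
txn_id=15: ✗
txn_id=16: ✗
txn_id=17: ✗
txn_id=18: ✗
txn_id=19: ✗
gbp_count = COUNT(1) = 1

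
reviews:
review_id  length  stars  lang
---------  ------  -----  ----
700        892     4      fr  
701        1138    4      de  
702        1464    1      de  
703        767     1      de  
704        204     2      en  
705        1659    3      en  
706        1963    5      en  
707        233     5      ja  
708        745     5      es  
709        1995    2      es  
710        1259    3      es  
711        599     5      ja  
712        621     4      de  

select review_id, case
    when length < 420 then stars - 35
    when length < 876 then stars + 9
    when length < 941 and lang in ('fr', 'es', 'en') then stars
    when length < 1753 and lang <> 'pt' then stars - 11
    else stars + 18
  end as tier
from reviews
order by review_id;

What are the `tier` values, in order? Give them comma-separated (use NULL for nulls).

review_id=700: length < 941 and lang in ('fr', 'es', 'en') → 4
review_id=701: length < 1753 and lang <> 'pt' → -7
review_id=702: length < 1753 and lang <> 'pt' → -10
review_id=703: length < 876 → 10
review_id=704: length < 420 → -33
review_id=705: length < 1753 and lang <> 'pt' → -8
review_id=706: ELSE → 23
review_id=707: length < 420 → -30
review_id=708: length < 876 → 14
review_id=709: ELSE → 20
review_id=710: length < 1753 and lang <> 'pt' → -8
review_id=711: length < 876 → 14
review_id=712: length < 876 → 13

4, -7, -10, 10, -33, -8, 23, -30, 14, 20, -8, 14, 13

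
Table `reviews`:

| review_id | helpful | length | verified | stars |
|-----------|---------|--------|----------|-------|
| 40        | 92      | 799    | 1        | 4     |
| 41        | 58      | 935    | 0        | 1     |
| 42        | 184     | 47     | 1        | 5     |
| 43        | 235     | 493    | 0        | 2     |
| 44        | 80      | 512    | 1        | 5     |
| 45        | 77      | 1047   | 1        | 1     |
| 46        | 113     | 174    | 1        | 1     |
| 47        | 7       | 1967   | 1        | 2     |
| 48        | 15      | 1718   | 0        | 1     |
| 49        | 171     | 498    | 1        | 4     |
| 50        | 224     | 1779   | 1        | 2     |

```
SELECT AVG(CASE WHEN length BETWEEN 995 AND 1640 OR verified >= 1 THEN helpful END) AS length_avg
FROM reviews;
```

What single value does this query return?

review_id=40: ✓ → 92
review_id=41: ✗
review_id=42: ✓ → 184
review_id=43: ✗
review_id=44: ✓ → 80
review_id=45: ✓ → 77
review_id=46: ✓ → 113
review_id=47: ✓ → 7
review_id=48: ✗
review_id=49: ✓ → 171
review_id=50: ✓ → 224
length_avg = (92 + 184 + 80 + 77 + 113 + 7 + 171 + 224) / 8 = 118.5

118.5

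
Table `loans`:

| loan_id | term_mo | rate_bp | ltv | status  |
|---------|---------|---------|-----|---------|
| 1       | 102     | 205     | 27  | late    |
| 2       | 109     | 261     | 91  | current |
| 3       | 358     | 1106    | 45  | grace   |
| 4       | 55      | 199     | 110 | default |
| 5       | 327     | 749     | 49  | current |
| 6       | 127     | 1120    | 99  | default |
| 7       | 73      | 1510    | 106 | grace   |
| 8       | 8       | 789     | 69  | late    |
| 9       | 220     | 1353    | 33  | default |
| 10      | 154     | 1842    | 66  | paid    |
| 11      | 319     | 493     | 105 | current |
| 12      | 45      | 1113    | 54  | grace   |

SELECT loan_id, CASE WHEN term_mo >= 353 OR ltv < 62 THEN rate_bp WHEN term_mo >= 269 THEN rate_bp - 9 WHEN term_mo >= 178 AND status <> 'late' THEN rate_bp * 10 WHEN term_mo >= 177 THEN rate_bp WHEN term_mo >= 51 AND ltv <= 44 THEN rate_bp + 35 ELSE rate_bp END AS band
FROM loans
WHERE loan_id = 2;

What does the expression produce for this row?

loan_id = 2: term_mo=109, rate_bp=261, ltv=91, status=current.
term_mo >= 353 OR ltv < 62 → false
term_mo >= 269 → false
term_mo >= 178 AND status <> 'late' → false
term_mo >= 177 → false
term_mo >= 51 AND ltv <= 44 → false
No prior WHEN matched → ELSE → 261

261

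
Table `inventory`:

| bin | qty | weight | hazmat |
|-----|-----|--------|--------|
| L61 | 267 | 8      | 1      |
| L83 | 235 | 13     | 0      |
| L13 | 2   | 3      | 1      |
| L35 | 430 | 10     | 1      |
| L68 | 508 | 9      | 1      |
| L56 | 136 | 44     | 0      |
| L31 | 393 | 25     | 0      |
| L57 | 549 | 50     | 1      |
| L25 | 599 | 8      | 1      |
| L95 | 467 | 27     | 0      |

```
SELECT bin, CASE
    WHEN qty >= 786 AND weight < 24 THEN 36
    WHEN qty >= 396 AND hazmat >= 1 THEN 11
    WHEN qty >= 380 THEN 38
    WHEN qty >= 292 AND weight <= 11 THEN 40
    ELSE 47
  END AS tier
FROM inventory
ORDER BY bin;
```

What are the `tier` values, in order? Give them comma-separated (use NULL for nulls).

bin=L13: ELSE → 47
bin=L25: qty >= 396 AND hazmat >= 1 → 11
bin=L31: qty >= 380 → 38
bin=L35: qty >= 396 AND hazmat >= 1 → 11
bin=L56: ELSE → 47
bin=L57: qty >= 396 AND hazmat >= 1 → 11
bin=L61: ELSE → 47
bin=L68: qty >= 396 AND hazmat >= 1 → 11
bin=L83: ELSE → 47
bin=L95: qty >= 380 → 38

47, 11, 38, 11, 47, 11, 47, 11, 47, 38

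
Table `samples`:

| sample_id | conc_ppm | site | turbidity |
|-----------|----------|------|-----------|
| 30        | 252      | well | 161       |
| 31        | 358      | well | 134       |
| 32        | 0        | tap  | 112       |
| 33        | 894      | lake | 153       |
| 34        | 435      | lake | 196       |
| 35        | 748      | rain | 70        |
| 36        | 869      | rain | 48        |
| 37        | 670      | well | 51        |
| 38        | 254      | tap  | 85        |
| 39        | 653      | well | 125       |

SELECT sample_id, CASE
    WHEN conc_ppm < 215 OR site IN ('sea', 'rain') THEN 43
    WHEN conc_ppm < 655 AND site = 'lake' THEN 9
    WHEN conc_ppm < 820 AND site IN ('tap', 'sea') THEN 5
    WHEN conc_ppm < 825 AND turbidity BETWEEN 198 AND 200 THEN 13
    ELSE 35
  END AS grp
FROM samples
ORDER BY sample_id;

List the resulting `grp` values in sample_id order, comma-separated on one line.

sample_id=30: ELSE → 35
sample_id=31: ELSE → 35
sample_id=32: conc_ppm < 215 OR site IN ('sea', 'rain') → 43
sample_id=33: ELSE → 35
sample_id=34: conc_ppm < 655 AND site = 'lake' → 9
sample_id=35: conc_ppm < 215 OR site IN ('sea', 'rain') → 43
sample_id=36: conc_ppm < 215 OR site IN ('sea', 'rain') → 43
sample_id=37: ELSE → 35
sample_id=38: conc_ppm < 820 AND site IN ('tap', 'sea') → 5
sample_id=39: ELSE → 35

35, 35, 43, 35, 9, 43, 43, 35, 5, 35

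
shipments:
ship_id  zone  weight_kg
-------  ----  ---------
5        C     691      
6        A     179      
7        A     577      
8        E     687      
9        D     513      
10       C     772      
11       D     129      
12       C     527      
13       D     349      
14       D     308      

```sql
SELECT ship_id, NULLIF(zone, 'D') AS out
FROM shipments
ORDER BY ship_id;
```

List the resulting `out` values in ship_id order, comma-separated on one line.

C, A, A, E, NULL, C, NULL, C, NULL, NULL

ship_id=5: zone=C vs D: differ → C
ship_id=6: zone=A vs D: differ → A
ship_id=7: zone=A vs D: differ → A
ship_id=8: zone=E vs D: differ → E
ship_id=9: zone=D vs D: equal → NULL
ship_id=10: zone=C vs D: differ → C
ship_id=11: zone=D vs D: equal → NULL
ship_id=12: zone=C vs D: differ → C
ship_id=13: zone=D vs D: equal → NULL
ship_id=14: zone=D vs D: equal → NULL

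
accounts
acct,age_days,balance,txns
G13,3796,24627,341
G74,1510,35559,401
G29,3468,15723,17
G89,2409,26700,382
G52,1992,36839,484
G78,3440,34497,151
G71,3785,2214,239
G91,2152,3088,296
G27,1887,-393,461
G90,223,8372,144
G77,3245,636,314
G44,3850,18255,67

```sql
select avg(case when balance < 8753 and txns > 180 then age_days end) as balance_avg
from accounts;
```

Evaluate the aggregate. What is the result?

acct=G13: ✗
acct=G74: ✗
acct=G29: ✗
acct=G89: ✗
acct=G52: ✗
acct=G78: ✗
acct=G71: ✓ → 3785
acct=G91: ✓ → 2152
acct=G27: ✓ → 1887
acct=G90: ✗
acct=G77: ✓ → 3245
acct=G44: ✗
balance_avg = (3785 + 2152 + 1887 + 3245) / 4 = 2767.25

2767.25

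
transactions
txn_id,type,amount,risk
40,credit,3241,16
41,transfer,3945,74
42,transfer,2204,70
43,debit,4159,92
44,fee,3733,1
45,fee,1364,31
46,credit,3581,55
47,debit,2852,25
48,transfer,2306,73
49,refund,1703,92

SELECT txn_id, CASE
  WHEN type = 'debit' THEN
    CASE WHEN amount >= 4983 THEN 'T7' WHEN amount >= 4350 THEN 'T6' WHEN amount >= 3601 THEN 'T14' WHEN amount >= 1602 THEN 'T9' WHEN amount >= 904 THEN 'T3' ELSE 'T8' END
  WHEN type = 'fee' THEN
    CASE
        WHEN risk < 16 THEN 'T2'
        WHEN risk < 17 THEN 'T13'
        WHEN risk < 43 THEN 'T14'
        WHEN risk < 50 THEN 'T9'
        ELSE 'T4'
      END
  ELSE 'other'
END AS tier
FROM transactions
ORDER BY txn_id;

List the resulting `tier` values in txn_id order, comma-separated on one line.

txn_id=40: type='credit' → outer ELSE → other
txn_id=41: type='transfer' → outer ELSE → other
txn_id=42: type='transfer' → outer ELSE → other
txn_id=43: type='debit' → inner[amount >= 3601] → T14
txn_id=44: type='fee' → inner[risk < 16] → T2
txn_id=45: type='fee' → inner[risk < 43] → T14
txn_id=46: type='credit' → outer ELSE → other
txn_id=47: type='debit' → inner[amount >= 1602] → T9
txn_id=48: type='transfer' → outer ELSE → other
txn_id=49: type='refund' → outer ELSE → other

other, other, other, T14, T2, T14, other, T9, other, other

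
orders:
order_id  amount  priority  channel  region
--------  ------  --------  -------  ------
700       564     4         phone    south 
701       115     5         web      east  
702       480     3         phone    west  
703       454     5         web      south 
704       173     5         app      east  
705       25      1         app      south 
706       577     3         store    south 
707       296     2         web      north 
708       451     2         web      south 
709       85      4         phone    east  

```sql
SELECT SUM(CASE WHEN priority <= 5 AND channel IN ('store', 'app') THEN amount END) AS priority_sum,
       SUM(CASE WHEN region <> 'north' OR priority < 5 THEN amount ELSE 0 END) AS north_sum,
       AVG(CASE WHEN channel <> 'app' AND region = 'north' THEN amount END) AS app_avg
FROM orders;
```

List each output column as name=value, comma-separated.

[priority_sum: priority <= 5 AND channel IN ('store', 'app')]
order_id=700: ✗
order_id=701: ✗
order_id=702: ✗
order_id=703: ✗
order_id=704: ✓ → 173
order_id=705: ✓ → 25
order_id=706: ✓ → 577
order_id=707: ✗
order_id=708: ✗
order_id=709: ✗
priority_sum = 173 + 25 + 577 = 775
—
[north_sum: region <> 'north' OR priority < 5]
order_id=700: ✓ → 564
order_id=701: ✓ → 115
order_id=702: ✓ → 480
order_id=703: ✓ → 454
order_id=704: ✓ → 173
order_id=705: ✓ → 25
order_id=706: ✓ → 577
order_id=707: ✓ → 296
order_id=708: ✓ → 451
order_id=709: ✓ → 85
north_sum = 564 + 115 + 480 + 454 + 173 + 25 + 577 + 296 + 451 + 85 = 3220
—
[app_avg: channel <> 'app' AND region = 'north']
order_id=700: ✗
order_id=701: ✗
order_id=702: ✗
order_id=703: ✗
order_id=704: ✗
order_id=705: ✗
order_id=706: ✗
order_id=707: ✓ → 296
order_id=708: ✗
order_id=709: ✗
app_avg = 296

priority_sum=775, north_sum=3220, app_avg=296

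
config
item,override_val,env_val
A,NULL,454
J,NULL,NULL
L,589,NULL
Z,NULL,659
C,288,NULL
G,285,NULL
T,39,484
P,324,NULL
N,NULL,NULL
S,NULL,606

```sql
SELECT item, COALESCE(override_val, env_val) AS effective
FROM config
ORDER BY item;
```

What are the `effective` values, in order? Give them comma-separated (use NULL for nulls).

454, 288, 285, NULL, 589, NULL, 324, 606, 39, 659

item=A: override_val=NULL, env_val=454 → 454
item=C: override_val=288 → 288
item=G: override_val=285 → 285
item=J: override_val=NULL, env_val=NULL (all NULL) → NULL
item=L: override_val=589 → 589
item=N: override_val=NULL, env_val=NULL (all NULL) → NULL
item=P: override_val=324 → 324
item=S: override_val=NULL, env_val=606 → 606
item=T: override_val=39 → 39
item=Z: override_val=NULL, env_val=659 → 659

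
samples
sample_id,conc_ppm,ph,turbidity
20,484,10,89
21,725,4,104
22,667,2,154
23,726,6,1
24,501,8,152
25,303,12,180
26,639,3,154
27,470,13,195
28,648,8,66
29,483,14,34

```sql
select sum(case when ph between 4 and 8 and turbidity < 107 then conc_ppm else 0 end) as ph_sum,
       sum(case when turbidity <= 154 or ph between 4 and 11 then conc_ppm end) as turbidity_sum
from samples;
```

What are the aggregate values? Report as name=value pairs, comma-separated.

ph_sum=2099, turbidity_sum=4873

[ph_sum: ph between 4 and 8 and turbidity < 107]
sample_id=20: ✗
sample_id=21: ✓ → 725
sample_id=22: ✗
sample_id=23: ✓ → 726
sample_id=24: ✗
sample_id=25: ✗
sample_id=26: ✗
sample_id=27: ✗
sample_id=28: ✓ → 648
sample_id=29: ✗
ph_sum = 725 + 726 + 648 = 2099
—
[turbidity_sum: turbidity <= 154 or ph between 4 and 11]
sample_id=20: ✓ → 484
sample_id=21: ✓ → 725
sample_id=22: ✓ → 667
sample_id=23: ✓ → 726
sample_id=24: ✓ → 501
sample_id=25: ✗
sample_id=26: ✓ → 639
sample_id=27: ✗
sample_id=28: ✓ → 648
sample_id=29: ✓ → 483
turbidity_sum = 484 + 725 + 667 + 726 + 501 + 639 + 648 + 483 = 4873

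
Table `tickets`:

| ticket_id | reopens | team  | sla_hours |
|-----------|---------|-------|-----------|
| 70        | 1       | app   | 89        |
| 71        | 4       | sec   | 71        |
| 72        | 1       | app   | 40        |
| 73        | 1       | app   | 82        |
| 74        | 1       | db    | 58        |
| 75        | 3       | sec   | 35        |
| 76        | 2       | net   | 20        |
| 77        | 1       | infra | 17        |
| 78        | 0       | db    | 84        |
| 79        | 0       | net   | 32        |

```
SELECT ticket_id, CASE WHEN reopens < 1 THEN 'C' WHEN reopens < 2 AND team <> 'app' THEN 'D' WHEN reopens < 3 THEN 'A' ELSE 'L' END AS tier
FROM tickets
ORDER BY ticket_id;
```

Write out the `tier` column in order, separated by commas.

ticket_id=70: reopens < 3 → A
ticket_id=71: ELSE → L
ticket_id=72: reopens < 3 → A
ticket_id=73: reopens < 3 → A
ticket_id=74: reopens < 2 AND team <> 'app' → D
ticket_id=75: ELSE → L
ticket_id=76: reopens < 3 → A
ticket_id=77: reopens < 2 AND team <> 'app' → D
ticket_id=78: reopens < 1 → C
ticket_id=79: reopens < 1 → C

A, L, A, A, D, L, A, D, C, C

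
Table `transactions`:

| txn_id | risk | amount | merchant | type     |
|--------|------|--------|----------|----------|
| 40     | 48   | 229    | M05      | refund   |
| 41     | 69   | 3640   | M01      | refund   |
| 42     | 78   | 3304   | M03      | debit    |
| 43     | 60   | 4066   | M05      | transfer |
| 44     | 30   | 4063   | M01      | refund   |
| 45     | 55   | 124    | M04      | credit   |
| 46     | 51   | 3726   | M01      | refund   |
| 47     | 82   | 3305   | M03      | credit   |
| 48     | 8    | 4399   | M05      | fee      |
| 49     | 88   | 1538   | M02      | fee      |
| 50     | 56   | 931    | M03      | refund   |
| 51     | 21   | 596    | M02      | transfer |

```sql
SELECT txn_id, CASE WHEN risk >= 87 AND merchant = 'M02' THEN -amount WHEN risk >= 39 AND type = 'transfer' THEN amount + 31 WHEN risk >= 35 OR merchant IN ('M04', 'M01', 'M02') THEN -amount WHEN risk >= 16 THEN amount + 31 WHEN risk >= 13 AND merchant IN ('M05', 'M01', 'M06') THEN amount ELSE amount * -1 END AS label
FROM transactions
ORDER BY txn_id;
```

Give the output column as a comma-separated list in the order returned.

txn_id=40: risk >= 35 OR merchant IN ('M04', 'M01', 'M02') → -229
txn_id=41: risk >= 35 OR merchant IN ('M04', 'M01', 'M02') → -3640
txn_id=42: risk >= 35 OR merchant IN ('M04', 'M01', 'M02') → -3304
txn_id=43: risk >= 39 AND type = 'transfer' → 4097
txn_id=44: risk >= 35 OR merchant IN ('M04', 'M01', 'M02') → -4063
txn_id=45: risk >= 35 OR merchant IN ('M04', 'M01', 'M02') → -124
txn_id=46: risk >= 35 OR merchant IN ('M04', 'M01', 'M02') → -3726
txn_id=47: risk >= 35 OR merchant IN ('M04', 'M01', 'M02') → -3305
txn_id=48: ELSE → -4399
txn_id=49: risk >= 87 AND merchant = 'M02' → -1538
txn_id=50: risk >= 35 OR merchant IN ('M04', 'M01', 'M02') → -931
txn_id=51: risk >= 35 OR merchant IN ('M04', 'M01', 'M02') → -596

-229, -3640, -3304, 4097, -4063, -124, -3726, -3305, -4399, -1538, -931, -596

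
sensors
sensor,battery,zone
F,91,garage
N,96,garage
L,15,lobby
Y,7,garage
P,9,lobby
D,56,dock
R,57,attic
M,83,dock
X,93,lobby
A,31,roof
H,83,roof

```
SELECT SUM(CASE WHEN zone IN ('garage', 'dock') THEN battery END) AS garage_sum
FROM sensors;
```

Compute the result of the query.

sensor=F: ✓ → 91
sensor=N: ✓ → 96
sensor=L: ✗
sensor=Y: ✓ → 7
sensor=P: ✗
sensor=D: ✓ → 56
sensor=R: ✗
sensor=M: ✓ → 83
sensor=X: ✗
sensor=A: ✗
sensor=H: ✗
garage_sum = 91 + 96 + 7 + 56 + 83 = 333

333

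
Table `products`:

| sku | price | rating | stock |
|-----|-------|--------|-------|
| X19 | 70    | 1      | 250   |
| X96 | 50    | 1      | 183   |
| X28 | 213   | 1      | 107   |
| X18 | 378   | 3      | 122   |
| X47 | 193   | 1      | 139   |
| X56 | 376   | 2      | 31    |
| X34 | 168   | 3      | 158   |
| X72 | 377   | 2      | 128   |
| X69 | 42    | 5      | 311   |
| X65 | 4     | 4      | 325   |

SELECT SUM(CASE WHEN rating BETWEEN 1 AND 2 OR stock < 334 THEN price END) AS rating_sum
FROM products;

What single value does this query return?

sku=X19: ✓ → 70
sku=X96: ✓ → 50
sku=X28: ✓ → 213
sku=X18: ✓ → 378
sku=X47: ✓ → 193
sku=X56: ✓ → 376
sku=X34: ✓ → 168
sku=X72: ✓ → 377
sku=X69: ✓ → 42
sku=X65: ✓ → 4
rating_sum = 70 + 50 + 213 + 378 + 193 + 376 + 168 + 377 + 42 + 4 = 1871

1871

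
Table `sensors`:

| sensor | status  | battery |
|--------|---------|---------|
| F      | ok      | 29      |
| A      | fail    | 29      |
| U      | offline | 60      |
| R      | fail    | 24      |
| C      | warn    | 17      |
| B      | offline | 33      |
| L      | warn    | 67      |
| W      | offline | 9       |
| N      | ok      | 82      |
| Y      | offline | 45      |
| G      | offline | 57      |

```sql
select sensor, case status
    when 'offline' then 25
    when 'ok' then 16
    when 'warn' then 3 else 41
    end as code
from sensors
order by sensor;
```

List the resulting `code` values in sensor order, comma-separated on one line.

41, 25, 3, 16, 25, 3, 16, 41, 25, 25, 25

sensor=A: ELSE → 41
sensor=B: status='offline' → 25
sensor=C: status='warn' → 3
sensor=F: status='ok' → 16
sensor=G: status='offline' → 25
sensor=L: status='warn' → 3
sensor=N: status='ok' → 16
sensor=R: ELSE → 41
sensor=U: status='offline' → 25
sensor=W: status='offline' → 25
sensor=Y: status='offline' → 25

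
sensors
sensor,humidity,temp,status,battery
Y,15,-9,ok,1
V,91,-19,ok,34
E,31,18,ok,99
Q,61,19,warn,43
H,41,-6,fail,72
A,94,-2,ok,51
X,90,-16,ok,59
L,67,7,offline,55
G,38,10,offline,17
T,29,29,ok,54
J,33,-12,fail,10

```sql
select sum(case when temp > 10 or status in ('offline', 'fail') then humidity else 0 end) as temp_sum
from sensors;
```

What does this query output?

sensor=Y: ✗
sensor=V: ✗
sensor=E: ✓ → 31
sensor=Q: ✓ → 61
sensor=H: ✓ → 41
sensor=A: ✗
sensor=X: ✗
sensor=L: ✓ → 67
sensor=G: ✓ → 38
sensor=T: ✓ → 29
sensor=J: ✓ → 33
temp_sum = 31 + 61 + 41 + 67 + 38 + 29 + 33 = 300

300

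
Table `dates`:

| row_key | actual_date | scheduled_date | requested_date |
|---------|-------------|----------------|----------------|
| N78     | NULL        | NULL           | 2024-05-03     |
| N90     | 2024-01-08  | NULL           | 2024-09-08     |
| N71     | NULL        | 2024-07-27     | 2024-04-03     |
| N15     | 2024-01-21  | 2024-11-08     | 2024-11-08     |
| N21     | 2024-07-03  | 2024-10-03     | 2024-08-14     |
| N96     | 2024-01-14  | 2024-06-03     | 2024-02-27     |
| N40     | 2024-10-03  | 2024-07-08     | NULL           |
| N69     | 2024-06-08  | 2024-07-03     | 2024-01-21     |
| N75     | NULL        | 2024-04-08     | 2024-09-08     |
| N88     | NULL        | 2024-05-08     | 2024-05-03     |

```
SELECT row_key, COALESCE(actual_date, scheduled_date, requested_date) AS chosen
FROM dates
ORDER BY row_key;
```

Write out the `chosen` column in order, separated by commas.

row_key=N15: actual_date=2024-01-21 → 2024-01-21
row_key=N21: actual_date=2024-07-03 → 2024-07-03
row_key=N40: actual_date=2024-10-03 → 2024-10-03
row_key=N69: actual_date=2024-06-08 → 2024-06-08
row_key=N71: actual_date=NULL, scheduled_date=2024-07-27 → 2024-07-27
row_key=N75: actual_date=NULL, scheduled_date=2024-04-08 → 2024-04-08
row_key=N78: actual_date=NULL, scheduled_date=NULL, requested_date=2024-05-03 → 2024-05-03
row_key=N88: actual_date=NULL, scheduled_date=2024-05-08 → 2024-05-08
row_key=N90: actual_date=2024-01-08 → 2024-01-08
row_key=N96: actual_date=2024-01-14 → 2024-01-14

2024-01-21, 2024-07-03, 2024-10-03, 2024-06-08, 2024-07-27, 2024-04-08, 2024-05-03, 2024-05-08, 2024-01-08, 2024-01-14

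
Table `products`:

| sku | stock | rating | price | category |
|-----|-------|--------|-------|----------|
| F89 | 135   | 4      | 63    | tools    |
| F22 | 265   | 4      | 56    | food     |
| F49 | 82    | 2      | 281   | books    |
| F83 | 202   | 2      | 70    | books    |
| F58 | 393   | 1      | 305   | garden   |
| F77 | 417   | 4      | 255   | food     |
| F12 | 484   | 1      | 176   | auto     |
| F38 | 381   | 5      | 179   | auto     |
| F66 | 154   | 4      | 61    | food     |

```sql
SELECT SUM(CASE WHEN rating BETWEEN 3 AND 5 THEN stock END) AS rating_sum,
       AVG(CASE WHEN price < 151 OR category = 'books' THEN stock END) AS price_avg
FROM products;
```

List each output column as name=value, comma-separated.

[rating_sum: rating BETWEEN 3 AND 5]
sku=F89: ✓ → 135
sku=F22: ✓ → 265
sku=F49: ✗
sku=F83: ✗
sku=F58: ✗
sku=F77: ✓ → 417
sku=F12: ✗
sku=F38: ✓ → 381
sku=F66: ✓ → 154
rating_sum = 135 + 265 + 417 + 381 + 154 = 1352
—
[price_avg: price < 151 OR category = 'books']
sku=F89: ✓ → 135
sku=F22: ✓ → 265
sku=F49: ✓ → 82
sku=F83: ✓ → 202
sku=F58: ✗
sku=F77: ✗
sku=F12: ✗
sku=F38: ✗
sku=F66: ✓ → 154
price_avg = (135 + 265 + 82 + 202 + 154) / 5 = 167.6

rating_sum=1352, price_avg=167.6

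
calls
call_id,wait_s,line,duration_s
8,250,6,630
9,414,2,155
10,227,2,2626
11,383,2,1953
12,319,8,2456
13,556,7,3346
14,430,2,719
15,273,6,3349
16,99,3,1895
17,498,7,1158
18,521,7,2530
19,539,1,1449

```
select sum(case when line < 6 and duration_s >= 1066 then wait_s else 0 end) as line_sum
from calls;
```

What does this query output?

call_id=8: ✗
call_id=9: ✗
call_id=10: ✓ → 227
call_id=11: ✓ → 383
call_id=12: ✗
call_id=13: ✗
call_id=14: ✗
call_id=15: ✗
call_id=16: ✓ → 99
call_id=17: ✗
call_id=18: ✗
call_id=19: ✓ → 539
line_sum = 227 + 383 + 99 + 539 = 1248

1248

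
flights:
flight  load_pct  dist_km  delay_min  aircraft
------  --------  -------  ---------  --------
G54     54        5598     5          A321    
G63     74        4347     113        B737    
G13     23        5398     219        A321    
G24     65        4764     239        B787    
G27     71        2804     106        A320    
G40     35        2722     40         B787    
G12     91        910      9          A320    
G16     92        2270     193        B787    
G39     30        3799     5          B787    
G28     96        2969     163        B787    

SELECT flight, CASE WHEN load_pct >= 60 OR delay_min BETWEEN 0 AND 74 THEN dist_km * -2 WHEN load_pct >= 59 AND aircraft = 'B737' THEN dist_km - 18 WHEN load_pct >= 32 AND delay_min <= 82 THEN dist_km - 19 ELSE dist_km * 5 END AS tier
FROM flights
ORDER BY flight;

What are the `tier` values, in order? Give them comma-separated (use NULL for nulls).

flight=G12: load_pct >= 60 OR delay_min BETWEEN 0 AND 74 → -1820
flight=G13: ELSE → 26990
flight=G16: load_pct >= 60 OR delay_min BETWEEN 0 AND 74 → -4540
flight=G24: load_pct >= 60 OR delay_min BETWEEN 0 AND 74 → -9528
flight=G27: load_pct >= 60 OR delay_min BETWEEN 0 AND 74 → -5608
flight=G28: load_pct >= 60 OR delay_min BETWEEN 0 AND 74 → -5938
flight=G39: load_pct >= 60 OR delay_min BETWEEN 0 AND 74 → -7598
flight=G40: load_pct >= 60 OR delay_min BETWEEN 0 AND 74 → -5444
flight=G54: load_pct >= 60 OR delay_min BETWEEN 0 AND 74 → -11196
flight=G63: load_pct >= 60 OR delay_min BETWEEN 0 AND 74 → -8694

-1820, 26990, -4540, -9528, -5608, -5938, -7598, -5444, -11196, -8694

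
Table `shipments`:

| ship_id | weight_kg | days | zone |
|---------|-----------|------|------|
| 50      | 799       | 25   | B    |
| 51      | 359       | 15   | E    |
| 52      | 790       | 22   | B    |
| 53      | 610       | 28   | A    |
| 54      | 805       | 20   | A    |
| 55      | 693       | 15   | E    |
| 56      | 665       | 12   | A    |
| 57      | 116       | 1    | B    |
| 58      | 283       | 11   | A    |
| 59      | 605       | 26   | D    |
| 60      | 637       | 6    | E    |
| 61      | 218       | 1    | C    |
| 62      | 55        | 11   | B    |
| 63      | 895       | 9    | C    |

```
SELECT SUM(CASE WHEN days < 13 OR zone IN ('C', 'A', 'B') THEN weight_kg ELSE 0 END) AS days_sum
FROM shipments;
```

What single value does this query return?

ship_id=50: ✓ → 799
ship_id=51: ✗
ship_id=52: ✓ → 790
ship_id=53: ✓ → 610
ship_id=54: ✓ → 805
ship_id=55: ✗
ship_id=56: ✓ → 665
ship_id=57: ✓ → 116
ship_id=58: ✓ → 283
ship_id=59: ✗
ship_id=60: ✓ → 637
ship_id=61: ✓ → 218
ship_id=62: ✓ → 55
ship_id=63: ✓ → 895
days_sum = 799 + 790 + 610 + 805 + 665 + 116 + 283 + 637 + 218 + 55 + 895 = 5873

5873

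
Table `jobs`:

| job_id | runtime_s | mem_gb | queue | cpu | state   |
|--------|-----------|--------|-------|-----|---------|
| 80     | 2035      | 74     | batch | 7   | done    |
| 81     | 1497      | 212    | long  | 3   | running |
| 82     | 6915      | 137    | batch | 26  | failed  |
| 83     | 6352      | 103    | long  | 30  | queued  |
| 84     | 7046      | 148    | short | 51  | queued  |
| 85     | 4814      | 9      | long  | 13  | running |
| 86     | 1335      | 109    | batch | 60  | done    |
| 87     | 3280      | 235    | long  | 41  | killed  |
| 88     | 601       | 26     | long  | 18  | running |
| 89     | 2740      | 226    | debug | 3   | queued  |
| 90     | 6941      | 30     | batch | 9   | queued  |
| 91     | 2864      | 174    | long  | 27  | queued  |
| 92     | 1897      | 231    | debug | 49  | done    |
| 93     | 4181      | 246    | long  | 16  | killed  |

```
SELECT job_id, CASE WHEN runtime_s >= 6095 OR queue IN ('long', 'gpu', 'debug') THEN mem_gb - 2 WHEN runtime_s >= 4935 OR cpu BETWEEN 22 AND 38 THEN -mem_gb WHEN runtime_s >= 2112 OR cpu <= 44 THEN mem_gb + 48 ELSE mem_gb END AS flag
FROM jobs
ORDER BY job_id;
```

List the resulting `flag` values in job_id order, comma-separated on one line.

122, 210, 135, 101, 146, 7, 109, 233, 24, 224, 28, 172, 229, 244

job_id=80: runtime_s >= 2112 OR cpu <= 44 → 122
job_id=81: runtime_s >= 6095 OR queue IN ('long', 'gpu', 'debug') → 210
job_id=82: runtime_s >= 6095 OR queue IN ('long', 'gpu', 'debug') → 135
job_id=83: runtime_s >= 6095 OR queue IN ('long', 'gpu', 'debug') → 101
job_id=84: runtime_s >= 6095 OR queue IN ('long', 'gpu', 'debug') → 146
job_id=85: runtime_s >= 6095 OR queue IN ('long', 'gpu', 'debug') → 7
job_id=86: ELSE → 109
job_id=87: runtime_s >= 6095 OR queue IN ('long', 'gpu', 'debug') → 233
job_id=88: runtime_s >= 6095 OR queue IN ('long', 'gpu', 'debug') → 24
job_id=89: runtime_s >= 6095 OR queue IN ('long', 'gpu', 'debug') → 224
job_id=90: runtime_s >= 6095 OR queue IN ('long', 'gpu', 'debug') → 28
job_id=91: runtime_s >= 6095 OR queue IN ('long', 'gpu', 'debug') → 172
job_id=92: runtime_s >= 6095 OR queue IN ('long', 'gpu', 'debug') → 229
job_id=93: runtime_s >= 6095 OR queue IN ('long', 'gpu', 'debug') → 244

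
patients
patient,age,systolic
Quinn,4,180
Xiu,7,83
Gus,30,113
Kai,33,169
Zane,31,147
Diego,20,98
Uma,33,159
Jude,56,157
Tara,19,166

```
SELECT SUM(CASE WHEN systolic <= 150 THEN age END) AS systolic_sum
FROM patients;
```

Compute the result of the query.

patient=Quinn: ✗
patient=Xiu: ✓ → 7
patient=Gus: ✓ → 30
patient=Kai: ✗
patient=Zane: ✓ → 31
patient=Diego: ✓ → 20
patient=Uma: ✗
patient=Jude: ✗
patient=Tara: ✗
systolic_sum = 7 + 30 + 31 + 20 = 88

88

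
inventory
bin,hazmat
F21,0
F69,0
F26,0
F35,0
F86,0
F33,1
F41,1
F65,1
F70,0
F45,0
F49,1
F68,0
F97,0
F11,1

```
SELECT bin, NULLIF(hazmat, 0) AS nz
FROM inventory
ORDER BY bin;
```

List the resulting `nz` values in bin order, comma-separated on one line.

1, NULL, NULL, 1, NULL, 1, NULL, 1, 1, NULL, NULL, NULL, NULL, NULL

bin=F11: hazmat=1 vs 0: differ → 1
bin=F21: hazmat=0 vs 0: equal → NULL
bin=F26: hazmat=0 vs 0: equal → NULL
bin=F33: hazmat=1 vs 0: differ → 1
bin=F35: hazmat=0 vs 0: equal → NULL
bin=F41: hazmat=1 vs 0: differ → 1
bin=F45: hazmat=0 vs 0: equal → NULL
bin=F49: hazmat=1 vs 0: differ → 1
bin=F65: hazmat=1 vs 0: differ → 1
bin=F68: hazmat=0 vs 0: equal → NULL
bin=F69: hazmat=0 vs 0: equal → NULL
bin=F70: hazmat=0 vs 0: equal → NULL
bin=F86: hazmat=0 vs 0: equal → NULL
bin=F97: hazmat=0 vs 0: equal → NULL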